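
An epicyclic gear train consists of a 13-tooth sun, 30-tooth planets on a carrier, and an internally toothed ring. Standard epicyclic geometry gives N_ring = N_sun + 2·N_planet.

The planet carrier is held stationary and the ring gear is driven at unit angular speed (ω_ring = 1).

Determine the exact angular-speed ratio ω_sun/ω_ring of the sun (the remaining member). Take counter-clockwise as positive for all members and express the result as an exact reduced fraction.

N_ring = 13 + 2·30 = 73
13(ω_s−ω_c) = −73(ω_r−ω_c),  ω_c=0, ω_r=1
ω_s = 0 − (73/13)(1−0) = -73/13
ω_s/ω_r = -73/13

-73/13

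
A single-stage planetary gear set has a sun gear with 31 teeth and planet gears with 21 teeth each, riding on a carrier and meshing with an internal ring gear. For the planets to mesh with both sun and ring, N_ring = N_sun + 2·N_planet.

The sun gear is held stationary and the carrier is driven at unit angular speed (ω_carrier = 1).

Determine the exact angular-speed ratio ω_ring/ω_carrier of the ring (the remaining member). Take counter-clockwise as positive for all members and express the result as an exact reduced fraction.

N_ring = 31 + 2·21 = 73
31(ω_s−ω_c) = −73(ω_r−ω_c),  ω_s=0, ω_c=1
ω_r = 1 − (31/73)(0−1) = 104/73
ω_r/ω_c = 104/73

104/73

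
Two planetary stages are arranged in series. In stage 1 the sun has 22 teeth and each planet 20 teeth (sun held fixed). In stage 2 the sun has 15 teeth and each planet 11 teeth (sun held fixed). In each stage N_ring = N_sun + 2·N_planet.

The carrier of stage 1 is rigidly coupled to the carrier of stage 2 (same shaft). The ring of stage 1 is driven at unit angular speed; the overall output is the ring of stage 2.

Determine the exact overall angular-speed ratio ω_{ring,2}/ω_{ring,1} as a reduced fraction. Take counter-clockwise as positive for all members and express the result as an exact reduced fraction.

Stage 1: N_ring = 22 + 2·20 = 62
Stage 1: 22(ω_s−ω_c) = −62(ω_r−ω_c),  ω_s=0, ω_r=1
Stage 1: 22(0−ω_c) = −62(1−ω_c)  ⇒  84ω_c = 62  ⇒  ω_c = 31/42
  ⇒ ω_c¹/ω_r¹ = 31/42
Stage 2: N_ring = 15 + 2·11 = 37
Stage 2: 15(ω_s−ω_c) = −37(ω_r−ω_c),  ω_s=0, ω_c=1
Stage 2: ω_r = 1 − (15/37)(0−1) = 52/37
  ⇒ ω_r²/ω_c² = 52/37
Coupling ω_c² = ω_c¹ ⇒ overall = 31/42 × 52/37 = 806/777

806/777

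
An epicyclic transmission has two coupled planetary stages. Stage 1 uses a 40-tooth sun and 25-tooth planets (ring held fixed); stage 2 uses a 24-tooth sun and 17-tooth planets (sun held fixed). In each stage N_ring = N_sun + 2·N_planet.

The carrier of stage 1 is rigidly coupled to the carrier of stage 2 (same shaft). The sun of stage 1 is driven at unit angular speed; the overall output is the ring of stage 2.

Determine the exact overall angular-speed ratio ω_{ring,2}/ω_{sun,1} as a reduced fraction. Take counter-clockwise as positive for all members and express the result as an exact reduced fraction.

164/377

Stage 1: N_ring = 40 + 2·25 = 90
Stage 1: 40(ω_s−ω_c) = −90(ω_r−ω_c),  ω_r=0, ω_s=1
Stage 1: 40(1−ω_c) = −90(0−ω_c)  ⇒  130ω_c = 40  ⇒  ω_c = 4/13
  ⇒ ω_c¹/ω_s¹ = 4/13
Stage 2: N_ring = 24 + 2·17 = 58
Stage 2: 24(ω_s−ω_c) = −58(ω_r−ω_c),  ω_s=0, ω_c=1
Stage 2: ω_r = 1 − (24/58)(0−1) = 41/29
  ⇒ ω_r²/ω_c² = 41/29
Coupling ω_c² = ω_c¹ ⇒ overall = 4/13 × 41/29 = 164/377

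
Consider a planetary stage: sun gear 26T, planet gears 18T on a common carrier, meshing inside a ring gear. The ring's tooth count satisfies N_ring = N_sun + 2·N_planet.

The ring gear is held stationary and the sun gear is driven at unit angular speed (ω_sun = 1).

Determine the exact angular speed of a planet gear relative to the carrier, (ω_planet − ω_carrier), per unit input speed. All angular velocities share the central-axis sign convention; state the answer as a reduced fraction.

-403/396

N_ring = 26 + 2·18 = 62
26(ω_s−ω_c) = −62(ω_r−ω_c),  ω_r=0, ω_s=1
26(1−ω_c) = −62(0−ω_c)  ⇒  88ω_c = 26  ⇒  ω_c = 13/44
sun–planet: 26·(1−13/44) = −18·(ω_p−ω_c)  ⇒  ω_p−ω_c = −(26/18)·(31/44) = -403/396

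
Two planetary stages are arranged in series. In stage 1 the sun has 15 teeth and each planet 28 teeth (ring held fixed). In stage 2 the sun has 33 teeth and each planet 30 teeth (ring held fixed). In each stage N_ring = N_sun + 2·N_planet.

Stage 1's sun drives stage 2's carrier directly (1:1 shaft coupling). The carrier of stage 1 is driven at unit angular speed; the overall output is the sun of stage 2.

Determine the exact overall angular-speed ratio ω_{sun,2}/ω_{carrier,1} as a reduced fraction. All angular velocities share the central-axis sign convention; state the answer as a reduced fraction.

1204/55

Stage 1: N_ring = 15 + 2·28 = 71
Stage 1: 15(ω_s−ω_c) = −71(ω_r−ω_c),  ω_r=0, ω_c=1
Stage 1: ω_s = 1 − (71/15)(0−1) = 86/15
  ⇒ ω_s¹/ω_c¹ = 86/15
Stage 2: N_ring = 33 + 2·30 = 93
Stage 2: 33(ω_s−ω_c) = −93(ω_r−ω_c),  ω_r=0, ω_c=1
Stage 2: ω_s = 1 − (93/33)(0−1) = 42/11
  ⇒ ω_s²/ω_c² = 42/11
Coupling ω_c² = ω_s¹ ⇒ overall = 86/15 × 42/11 = 1204/55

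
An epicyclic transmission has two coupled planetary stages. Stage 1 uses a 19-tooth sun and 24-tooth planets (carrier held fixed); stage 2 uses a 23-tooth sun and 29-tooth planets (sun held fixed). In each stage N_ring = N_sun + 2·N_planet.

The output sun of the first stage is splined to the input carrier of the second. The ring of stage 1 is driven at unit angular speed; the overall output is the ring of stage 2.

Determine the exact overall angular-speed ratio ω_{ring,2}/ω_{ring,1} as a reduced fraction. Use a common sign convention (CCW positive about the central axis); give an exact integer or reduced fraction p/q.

Stage 1: N_ring = 19 + 2·24 = 67
Stage 1: 19(ω_s−ω_c) = −67(ω_r−ω_c),  ω_c=0, ω_r=1
Stage 1: ω_s = 0 − (67/19)(1−0) = -67/19
  ⇒ ω_s¹/ω_r¹ = -67/19
Stage 2: N_ring = 23 + 2·29 = 81
Stage 2: 23(ω_s−ω_c) = −81(ω_r−ω_c),  ω_s=0, ω_c=1
Stage 2: ω_r = 1 − (23/81)(0−1) = 104/81
  ⇒ ω_r²/ω_c² = 104/81
Coupling ω_c² = ω_s¹ ⇒ overall = -67/19 × 104/81 = -6968/1539

-6968/1539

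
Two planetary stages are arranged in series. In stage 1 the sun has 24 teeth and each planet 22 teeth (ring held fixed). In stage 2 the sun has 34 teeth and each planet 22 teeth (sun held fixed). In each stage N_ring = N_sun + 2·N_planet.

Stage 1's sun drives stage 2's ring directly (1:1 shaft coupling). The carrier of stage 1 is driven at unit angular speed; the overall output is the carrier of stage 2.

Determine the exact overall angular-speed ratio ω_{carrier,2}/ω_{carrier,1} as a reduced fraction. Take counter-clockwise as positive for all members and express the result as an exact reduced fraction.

299/112

Stage 1: N_ring = 24 + 2·22 = 68
Stage 1: 24(ω_s−ω_c) = −68(ω_r−ω_c),  ω_r=0, ω_c=1
Stage 1: ω_s = 1 − (68/24)(0−1) = 23/6
  ⇒ ω_s¹/ω_c¹ = 23/6
Stage 2: N_ring = 34 + 2·22 = 78
Stage 2: 34(ω_s−ω_c) = −78(ω_r−ω_c),  ω_s=0, ω_r=1
Stage 2: 34(0−ω_c) = −78(1−ω_c)  ⇒  112ω_c = 78  ⇒  ω_c = 39/56
  ⇒ ω_c²/ω_r² = 39/56
Coupling ω_r² = ω_s¹ ⇒ overall = 23/6 × 39/56 = 299/112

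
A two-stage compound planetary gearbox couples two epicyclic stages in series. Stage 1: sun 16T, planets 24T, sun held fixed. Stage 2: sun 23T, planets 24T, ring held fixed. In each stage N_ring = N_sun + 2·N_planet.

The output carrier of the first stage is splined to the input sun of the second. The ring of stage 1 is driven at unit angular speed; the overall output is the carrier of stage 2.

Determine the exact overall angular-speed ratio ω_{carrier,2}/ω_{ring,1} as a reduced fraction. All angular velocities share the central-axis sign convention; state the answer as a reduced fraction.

46/235

Stage 1: N_ring = 16 + 2·24 = 64
Stage 1: 16(ω_s−ω_c) = −64(ω_r−ω_c),  ω_s=0, ω_r=1
Stage 1: 16(0−ω_c) = −64(1−ω_c)  ⇒  80ω_c = 64  ⇒  ω_c = 4/5
  ⇒ ω_c¹/ω_r¹ = 4/5
Stage 2: N_ring = 23 + 2·24 = 71
Stage 2: 23(ω_s−ω_c) = −71(ω_r−ω_c),  ω_r=0, ω_s=1
Stage 2: 23(1−ω_c) = −71(0−ω_c)  ⇒  94ω_c = 23  ⇒  ω_c = 23/94
  ⇒ ω_c²/ω_s² = 23/94
Coupling ω_s² = ω_c¹ ⇒ overall = 4/5 × 23/94 = 46/235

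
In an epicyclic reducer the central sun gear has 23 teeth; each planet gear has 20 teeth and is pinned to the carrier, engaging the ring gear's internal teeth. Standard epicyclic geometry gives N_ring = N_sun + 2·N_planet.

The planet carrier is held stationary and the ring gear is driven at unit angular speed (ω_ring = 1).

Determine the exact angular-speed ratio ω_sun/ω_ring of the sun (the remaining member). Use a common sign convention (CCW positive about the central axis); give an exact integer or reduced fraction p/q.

-63/23

N_ring = 23 + 2·20 = 63
23(ω_s−ω_c) = −63(ω_r−ω_c),  ω_c=0, ω_r=1
ω_s = 0 − (63/23)(1−0) = -63/23
ω_s/ω_r = -63/23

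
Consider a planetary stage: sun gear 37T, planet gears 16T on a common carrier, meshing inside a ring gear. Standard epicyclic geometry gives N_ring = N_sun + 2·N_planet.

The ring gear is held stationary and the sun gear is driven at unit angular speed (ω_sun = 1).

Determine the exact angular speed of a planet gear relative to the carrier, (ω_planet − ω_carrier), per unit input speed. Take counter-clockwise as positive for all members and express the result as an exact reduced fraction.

N_ring = 37 + 2·16 = 69
37(ω_s−ω_c) = −69(ω_r−ω_c),  ω_r=0, ω_s=1
37(1−ω_c) = −69(0−ω_c)  ⇒  106ω_c = 37  ⇒  ω_c = 37/106
sun–planet: 37·(1−37/106) = −16·(ω_p−ω_c)  ⇒  ω_p−ω_c = −(37/16)·(69/106) = -2553/1696

-2553/1696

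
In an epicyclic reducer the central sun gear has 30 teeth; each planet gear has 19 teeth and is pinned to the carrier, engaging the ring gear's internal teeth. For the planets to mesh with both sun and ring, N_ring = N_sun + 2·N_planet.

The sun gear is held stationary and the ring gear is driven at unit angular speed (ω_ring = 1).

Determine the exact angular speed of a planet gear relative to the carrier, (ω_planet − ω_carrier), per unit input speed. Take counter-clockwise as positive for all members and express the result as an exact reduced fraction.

N_ring = 30 + 2·19 = 68
30(ω_s−ω_c) = −68(ω_r−ω_c),  ω_s=0, ω_r=1
30(0−ω_c) = −68(1−ω_c)  ⇒  98ω_c = 68  ⇒  ω_c = 34/49
sun–planet: 30·(0−34/49) = −19·(ω_p−ω_c)  ⇒  ω_p−ω_c = −(30/19)·(-34/49) = 1020/931

1020/931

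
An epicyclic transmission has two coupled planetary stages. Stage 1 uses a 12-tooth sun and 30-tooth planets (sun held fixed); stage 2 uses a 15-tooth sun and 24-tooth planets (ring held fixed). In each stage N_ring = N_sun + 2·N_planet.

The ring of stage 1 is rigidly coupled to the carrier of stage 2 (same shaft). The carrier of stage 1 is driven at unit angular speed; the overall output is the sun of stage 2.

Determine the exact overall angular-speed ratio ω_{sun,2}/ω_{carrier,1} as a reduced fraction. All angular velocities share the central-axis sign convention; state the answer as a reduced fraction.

Stage 1: N_ring = 12 + 2·30 = 72
Stage 1: 12(ω_s−ω_c) = −72(ω_r−ω_c),  ω_s=0, ω_c=1
Stage 1: ω_r = 1 − (12/72)(0−1) = 7/6
  ⇒ ω_r¹/ω_c¹ = 7/6
Stage 2: N_ring = 15 + 2·24 = 63
Stage 2: 15(ω_s−ω_c) = −63(ω_r−ω_c),  ω_r=0, ω_c=1
Stage 2: ω_s = 1 − (63/15)(0−1) = 26/5
  ⇒ ω_s²/ω_c² = 26/5
Coupling ω_c² = ω_r¹ ⇒ overall = 7/6 × 26/5 = 91/15

91/15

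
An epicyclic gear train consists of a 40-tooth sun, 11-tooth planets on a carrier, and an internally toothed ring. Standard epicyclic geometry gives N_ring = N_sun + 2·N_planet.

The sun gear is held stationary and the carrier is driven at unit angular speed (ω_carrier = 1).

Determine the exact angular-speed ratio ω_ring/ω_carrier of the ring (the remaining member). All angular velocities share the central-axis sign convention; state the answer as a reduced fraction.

51/31

N_ring = 40 + 2·11 = 62
40(ω_s−ω_c) = −62(ω_r−ω_c),  ω_s=0, ω_c=1
ω_r = 1 − (40/62)(0−1) = 51/31
ω_r/ω_c = 51/31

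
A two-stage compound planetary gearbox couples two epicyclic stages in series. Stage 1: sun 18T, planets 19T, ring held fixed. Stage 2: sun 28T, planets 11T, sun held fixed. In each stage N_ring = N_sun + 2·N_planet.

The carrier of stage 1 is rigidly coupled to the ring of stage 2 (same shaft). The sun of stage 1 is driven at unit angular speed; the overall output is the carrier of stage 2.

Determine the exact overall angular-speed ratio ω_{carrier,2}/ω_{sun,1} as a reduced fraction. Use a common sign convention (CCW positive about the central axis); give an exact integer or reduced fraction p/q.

75/481

Stage 1: N_ring = 18 + 2·19 = 56
Stage 1: 18(ω_s−ω_c) = −56(ω_r−ω_c),  ω_r=0, ω_s=1
Stage 1: 18(1−ω_c) = −56(0−ω_c)  ⇒  74ω_c = 18  ⇒  ω_c = 9/37
  ⇒ ω_c¹/ω_s¹ = 9/37
Stage 2: N_ring = 28 + 2·11 = 50
Stage 2: 28(ω_s−ω_c) = −50(ω_r−ω_c),  ω_s=0, ω_r=1
Stage 2: 28(0−ω_c) = −50(1−ω_c)  ⇒  78ω_c = 50  ⇒  ω_c = 25/39
  ⇒ ω_c²/ω_r² = 25/39
Coupling ω_r² = ω_c¹ ⇒ overall = 9/37 × 25/39 = 75/481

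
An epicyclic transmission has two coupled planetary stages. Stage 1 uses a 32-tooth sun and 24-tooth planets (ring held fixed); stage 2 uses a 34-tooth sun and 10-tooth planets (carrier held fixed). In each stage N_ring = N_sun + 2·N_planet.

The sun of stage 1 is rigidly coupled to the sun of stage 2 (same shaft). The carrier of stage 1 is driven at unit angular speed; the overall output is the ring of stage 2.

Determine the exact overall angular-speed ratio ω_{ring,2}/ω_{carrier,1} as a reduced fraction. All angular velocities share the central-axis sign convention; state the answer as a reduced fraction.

-119/54

Stage 1: N_ring = 32 + 2·24 = 80
Stage 1: 32(ω_s−ω_c) = −80(ω_r−ω_c),  ω_r=0, ω_c=1
Stage 1: ω_s = 1 − (80/32)(0−1) = 7/2
  ⇒ ω_s¹/ω_c¹ = 7/2
Stage 2: N_ring = 34 + 2·10 = 54
Stage 2: 34(ω_s−ω_c) = −54(ω_r−ω_c),  ω_c=0, ω_s=1
Stage 2: ω_r = 0 − (34/54)(1−0) = -17/27
  ⇒ ω_r²/ω_s² = -17/27
Coupling ω_s² = ω_s¹ ⇒ overall = 7/2 × -17/27 = -119/54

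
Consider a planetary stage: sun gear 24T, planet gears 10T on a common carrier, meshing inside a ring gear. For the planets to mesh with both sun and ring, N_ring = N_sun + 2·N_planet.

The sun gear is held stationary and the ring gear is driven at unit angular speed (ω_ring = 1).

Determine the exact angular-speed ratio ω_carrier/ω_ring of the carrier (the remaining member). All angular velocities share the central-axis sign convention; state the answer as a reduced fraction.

11/17

N_ring = 24 + 2·10 = 44
24(ω_s−ω_c) = −44(ω_r−ω_c),  ω_s=0, ω_r=1
24(0−ω_c) = −44(1−ω_c)  ⇒  68ω_c = 44  ⇒  ω_c = 11/17
ω_c/ω_r = 11/17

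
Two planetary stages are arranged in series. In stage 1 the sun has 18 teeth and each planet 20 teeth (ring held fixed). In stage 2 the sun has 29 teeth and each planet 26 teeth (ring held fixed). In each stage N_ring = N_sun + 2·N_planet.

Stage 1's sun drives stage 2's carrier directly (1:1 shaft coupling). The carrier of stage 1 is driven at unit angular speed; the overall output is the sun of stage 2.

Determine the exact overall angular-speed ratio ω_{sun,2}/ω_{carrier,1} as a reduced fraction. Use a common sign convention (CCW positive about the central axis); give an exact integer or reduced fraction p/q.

4180/261

Stage 1: N_ring = 18 + 2·20 = 58
Stage 1: 18(ω_s−ω_c) = −58(ω_r−ω_c),  ω_r=0, ω_c=1
Stage 1: ω_s = 1 − (58/18)(0−1) = 38/9
  ⇒ ω_s¹/ω_c¹ = 38/9
Stage 2: N_ring = 29 + 2·26 = 81
Stage 2: 29(ω_s−ω_c) = −81(ω_r−ω_c),  ω_r=0, ω_c=1
Stage 2: ω_s = 1 − (81/29)(0−1) = 110/29
  ⇒ ω_s²/ω_c² = 110/29
Coupling ω_c² = ω_s¹ ⇒ overall = 38/9 × 110/29 = 4180/261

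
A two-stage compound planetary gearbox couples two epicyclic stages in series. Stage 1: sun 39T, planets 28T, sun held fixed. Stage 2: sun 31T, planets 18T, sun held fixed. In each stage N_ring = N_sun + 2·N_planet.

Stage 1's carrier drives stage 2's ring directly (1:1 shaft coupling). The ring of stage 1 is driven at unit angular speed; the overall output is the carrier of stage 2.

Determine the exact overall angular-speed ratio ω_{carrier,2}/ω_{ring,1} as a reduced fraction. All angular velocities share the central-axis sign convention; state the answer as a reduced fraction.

Stage 1: N_ring = 39 + 2·28 = 95
Stage 1: 39(ω_s−ω_c) = −95(ω_r−ω_c),  ω_s=0, ω_r=1
Stage 1: 39(0−ω_c) = −95(1−ω_c)  ⇒  134ω_c = 95  ⇒  ω_c = 95/134
  ⇒ ω_c¹/ω_r¹ = 95/134
Stage 2: N_ring = 31 + 2·18 = 67
Stage 2: 31(ω_s−ω_c) = −67(ω_r−ω_c),  ω_s=0, ω_r=1
Stage 2: 31(0−ω_c) = −67(1−ω_c)  ⇒  98ω_c = 67  ⇒  ω_c = 67/98
  ⇒ ω_c²/ω_r² = 67/98
Coupling ω_r² = ω_c¹ ⇒ overall = 95/134 × 67/98 = 95/196

95/196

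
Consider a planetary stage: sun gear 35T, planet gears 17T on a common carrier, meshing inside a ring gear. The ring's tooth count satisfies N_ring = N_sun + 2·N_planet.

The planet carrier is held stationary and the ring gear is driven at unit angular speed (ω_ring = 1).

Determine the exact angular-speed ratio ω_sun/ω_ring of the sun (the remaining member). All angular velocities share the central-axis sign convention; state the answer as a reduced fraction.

-69/35

N_ring = 35 + 2·17 = 69
35(ω_s−ω_c) = −69(ω_r−ω_c),  ω_c=0, ω_r=1
ω_s = 0 − (69/35)(1−0) = -69/35
ω_s/ω_r = -69/35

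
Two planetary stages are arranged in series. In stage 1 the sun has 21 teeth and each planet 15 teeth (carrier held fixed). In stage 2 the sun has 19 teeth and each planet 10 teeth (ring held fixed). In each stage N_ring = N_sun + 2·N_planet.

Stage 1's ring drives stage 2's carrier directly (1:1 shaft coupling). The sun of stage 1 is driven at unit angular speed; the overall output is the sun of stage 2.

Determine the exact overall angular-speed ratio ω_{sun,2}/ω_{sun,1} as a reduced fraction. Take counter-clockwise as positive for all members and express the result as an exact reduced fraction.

Stage 1: N_ring = 21 + 2·15 = 51
Stage 1: 21(ω_s−ω_c) = −51(ω_r−ω_c),  ω_c=0, ω_s=1
Stage 1: ω_r = 0 − (21/51)(1−0) = -7/17
  ⇒ ω_r¹/ω_s¹ = -7/17
Stage 2: N_ring = 19 + 2·10 = 39
Stage 2: 19(ω_s−ω_c) = −39(ω_r−ω_c),  ω_r=0, ω_c=1
Stage 2: ω_s = 1 − (39/19)(0−1) = 58/19
  ⇒ ω_s²/ω_c² = 58/19
Coupling ω_c² = ω_r¹ ⇒ overall = -7/17 × 58/19 = -406/323

-406/323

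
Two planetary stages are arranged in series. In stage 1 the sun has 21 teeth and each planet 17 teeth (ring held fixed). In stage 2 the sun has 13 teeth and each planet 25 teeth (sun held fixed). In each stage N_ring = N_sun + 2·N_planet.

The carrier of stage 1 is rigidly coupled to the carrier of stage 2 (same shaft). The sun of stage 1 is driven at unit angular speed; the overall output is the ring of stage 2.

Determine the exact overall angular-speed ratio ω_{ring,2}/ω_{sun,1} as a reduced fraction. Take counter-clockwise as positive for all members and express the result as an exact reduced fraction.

Stage 1: N_ring = 21 + 2·17 = 55
Stage 1: 21(ω_s−ω_c) = −55(ω_r−ω_c),  ω_r=0, ω_s=1
Stage 1: 21(1−ω_c) = −55(0−ω_c)  ⇒  76ω_c = 21  ⇒  ω_c = 21/76
  ⇒ ω_c¹/ω_s¹ = 21/76
Stage 2: N_ring = 13 + 2·25 = 63
Stage 2: 13(ω_s−ω_c) = −63(ω_r−ω_c),  ω_s=0, ω_c=1
Stage 2: ω_r = 1 − (13/63)(0−1) = 76/63
  ⇒ ω_r²/ω_c² = 76/63
Coupling ω_c² = ω_c¹ ⇒ overall = 21/76 × 76/63 = 1/3

1/3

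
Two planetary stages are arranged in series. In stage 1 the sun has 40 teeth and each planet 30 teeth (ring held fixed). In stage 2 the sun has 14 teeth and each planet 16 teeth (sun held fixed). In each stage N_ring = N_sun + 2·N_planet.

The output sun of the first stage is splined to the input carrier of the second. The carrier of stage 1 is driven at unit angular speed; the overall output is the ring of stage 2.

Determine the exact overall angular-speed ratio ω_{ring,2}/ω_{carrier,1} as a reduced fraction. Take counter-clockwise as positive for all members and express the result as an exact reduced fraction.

Stage 1: N_ring = 40 + 2·30 = 100
Stage 1: 40(ω_s−ω_c) = −100(ω_r−ω_c),  ω_r=0, ω_c=1
Stage 1: ω_s = 1 − (100/40)(0−1) = 7/2
  ⇒ ω_s¹/ω_c¹ = 7/2
Stage 2: N_ring = 14 + 2·16 = 46
Stage 2: 14(ω_s−ω_c) = −46(ω_r−ω_c),  ω_s=0, ω_c=1
Stage 2: ω_r = 1 − (14/46)(0−1) = 30/23
  ⇒ ω_r²/ω_c² = 30/23
Coupling ω_c² = ω_s¹ ⇒ overall = 7/2 × 30/23 = 105/23

105/23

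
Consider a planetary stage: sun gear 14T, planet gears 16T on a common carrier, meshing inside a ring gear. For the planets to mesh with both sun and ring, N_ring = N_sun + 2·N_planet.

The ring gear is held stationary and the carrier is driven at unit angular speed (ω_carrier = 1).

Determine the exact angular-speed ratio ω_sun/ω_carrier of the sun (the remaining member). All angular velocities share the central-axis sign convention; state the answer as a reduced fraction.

N_ring = 14 + 2·16 = 46
14(ω_s−ω_c) = −46(ω_r−ω_c),  ω_r=0, ω_c=1
ω_s = 1 − (46/14)(0−1) = 30/7
ω_s/ω_c = 30/7

30/7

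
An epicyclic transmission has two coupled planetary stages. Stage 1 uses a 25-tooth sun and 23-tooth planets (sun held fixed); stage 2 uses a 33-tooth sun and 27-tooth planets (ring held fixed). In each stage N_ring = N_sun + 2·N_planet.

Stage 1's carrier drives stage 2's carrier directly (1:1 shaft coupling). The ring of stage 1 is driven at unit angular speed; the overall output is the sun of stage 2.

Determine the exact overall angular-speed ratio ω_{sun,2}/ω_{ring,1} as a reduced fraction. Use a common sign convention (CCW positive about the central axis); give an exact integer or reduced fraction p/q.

355/132

Stage 1: N_ring = 25 + 2·23 = 71
Stage 1: 25(ω_s−ω_c) = −71(ω_r−ω_c),  ω_s=0, ω_r=1
Stage 1: 25(0−ω_c) = −71(1−ω_c)  ⇒  96ω_c = 71  ⇒  ω_c = 71/96
  ⇒ ω_c¹/ω_r¹ = 71/96
Stage 2: N_ring = 33 + 2·27 = 87
Stage 2: 33(ω_s−ω_c) = −87(ω_r−ω_c),  ω_r=0, ω_c=1
Stage 2: ω_s = 1 − (87/33)(0−1) = 40/11
  ⇒ ω_s²/ω_c² = 40/11
Coupling ω_c² = ω_c¹ ⇒ overall = 71/96 × 40/11 = 355/132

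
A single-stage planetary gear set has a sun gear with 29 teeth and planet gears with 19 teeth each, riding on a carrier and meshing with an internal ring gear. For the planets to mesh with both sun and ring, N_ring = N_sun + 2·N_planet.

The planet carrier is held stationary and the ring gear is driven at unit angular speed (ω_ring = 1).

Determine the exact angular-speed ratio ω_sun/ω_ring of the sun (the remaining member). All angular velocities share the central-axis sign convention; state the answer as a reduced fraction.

N_ring = 29 + 2·19 = 67
29(ω_s−ω_c) = −67(ω_r−ω_c),  ω_c=0, ω_r=1
ω_s = 0 − (67/29)(1−0) = -67/29
ω_s/ω_r = -67/29

-67/29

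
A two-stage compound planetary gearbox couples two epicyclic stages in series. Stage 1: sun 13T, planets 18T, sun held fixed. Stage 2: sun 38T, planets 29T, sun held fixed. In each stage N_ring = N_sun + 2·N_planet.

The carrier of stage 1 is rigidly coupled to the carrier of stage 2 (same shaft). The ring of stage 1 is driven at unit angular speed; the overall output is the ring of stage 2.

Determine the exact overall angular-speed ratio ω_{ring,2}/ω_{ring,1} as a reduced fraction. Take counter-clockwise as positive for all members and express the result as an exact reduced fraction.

3283/2976

Stage 1: N_ring = 13 + 2·18 = 49
Stage 1: 13(ω_s−ω_c) = −49(ω_r−ω_c),  ω_s=0, ω_r=1
Stage 1: 13(0−ω_c) = −49(1−ω_c)  ⇒  62ω_c = 49  ⇒  ω_c = 49/62
  ⇒ ω_c¹/ω_r¹ = 49/62
Stage 2: N_ring = 38 + 2·29 = 96
Stage 2: 38(ω_s−ω_c) = −96(ω_r−ω_c),  ω_s=0, ω_c=1
Stage 2: ω_r = 1 − (38/96)(0−1) = 67/48
  ⇒ ω_r²/ω_c² = 67/48
Coupling ω_c² = ω_c¹ ⇒ overall = 49/62 × 67/48 = 3283/2976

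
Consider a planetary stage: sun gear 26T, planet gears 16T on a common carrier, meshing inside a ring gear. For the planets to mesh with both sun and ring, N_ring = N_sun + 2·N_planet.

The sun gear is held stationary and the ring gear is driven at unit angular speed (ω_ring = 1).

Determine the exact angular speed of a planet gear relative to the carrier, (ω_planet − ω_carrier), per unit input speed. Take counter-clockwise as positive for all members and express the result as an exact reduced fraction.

N_ring = 26 + 2·16 = 58
26(ω_s−ω_c) = −58(ω_r−ω_c),  ω_s=0, ω_r=1
26(0−ω_c) = −58(1−ω_c)  ⇒  84ω_c = 58  ⇒  ω_c = 29/42
sun–planet: 26·(0−29/42) = −16·(ω_p−ω_c)  ⇒  ω_p−ω_c = −(26/16)·(-29/42) = 377/336

377/336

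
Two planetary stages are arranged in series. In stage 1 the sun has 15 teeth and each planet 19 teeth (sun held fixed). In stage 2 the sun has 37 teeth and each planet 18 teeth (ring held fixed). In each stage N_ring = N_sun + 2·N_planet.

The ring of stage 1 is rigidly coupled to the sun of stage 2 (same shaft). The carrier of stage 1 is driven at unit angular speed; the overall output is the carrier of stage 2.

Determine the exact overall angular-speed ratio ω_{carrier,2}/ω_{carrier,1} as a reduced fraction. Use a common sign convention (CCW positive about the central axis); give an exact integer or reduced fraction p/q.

1258/2915

Stage 1: N_ring = 15 + 2·19 = 53
Stage 1: 15(ω_s−ω_c) = −53(ω_r−ω_c),  ω_s=0, ω_c=1
Stage 1: ω_r = 1 − (15/53)(0−1) = 68/53
  ⇒ ω_r¹/ω_c¹ = 68/53
Stage 2: N_ring = 37 + 2·18 = 73
Stage 2: 37(ω_s−ω_c) = −73(ω_r−ω_c),  ω_r=0, ω_s=1
Stage 2: 37(1−ω_c) = −73(0−ω_c)  ⇒  110ω_c = 37  ⇒  ω_c = 37/110
  ⇒ ω_c²/ω_s² = 37/110
Coupling ω_s² = ω_r¹ ⇒ overall = 68/53 × 37/110 = 1258/2915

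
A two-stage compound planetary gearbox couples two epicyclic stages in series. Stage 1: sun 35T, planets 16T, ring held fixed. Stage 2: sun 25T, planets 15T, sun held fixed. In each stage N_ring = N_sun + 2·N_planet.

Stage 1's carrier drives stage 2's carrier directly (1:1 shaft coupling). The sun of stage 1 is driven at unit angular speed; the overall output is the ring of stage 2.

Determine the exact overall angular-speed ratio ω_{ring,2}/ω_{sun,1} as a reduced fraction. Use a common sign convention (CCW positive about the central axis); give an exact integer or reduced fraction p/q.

Stage 1: N_ring = 35 + 2·16 = 67
Stage 1: 35(ω_s−ω_c) = −67(ω_r−ω_c),  ω_r=0, ω_s=1
Stage 1: 35(1−ω_c) = −67(0−ω_c)  ⇒  102ω_c = 35  ⇒  ω_c = 35/102
  ⇒ ω_c¹/ω_s¹ = 35/102
Stage 2: N_ring = 25 + 2·15 = 55
Stage 2: 25(ω_s−ω_c) = −55(ω_r−ω_c),  ω_s=0, ω_c=1
Stage 2: ω_r = 1 − (25/55)(0−1) = 16/11
  ⇒ ω_r²/ω_c² = 16/11
Coupling ω_c² = ω_c¹ ⇒ overall = 35/102 × 16/11 = 280/561

280/561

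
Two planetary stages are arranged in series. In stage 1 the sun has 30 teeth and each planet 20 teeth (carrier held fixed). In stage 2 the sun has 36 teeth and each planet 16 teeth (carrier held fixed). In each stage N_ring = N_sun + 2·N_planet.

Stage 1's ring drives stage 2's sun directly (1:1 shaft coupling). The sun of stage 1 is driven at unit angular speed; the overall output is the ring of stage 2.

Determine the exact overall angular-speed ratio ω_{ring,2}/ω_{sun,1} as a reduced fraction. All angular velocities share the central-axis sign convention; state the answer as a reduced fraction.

Stage 1: N_ring = 30 + 2·20 = 70
Stage 1: 30(ω_s−ω_c) = −70(ω_r−ω_c),  ω_c=0, ω_s=1
Stage 1: ω_r = 0 − (30/70)(1−0) = -3/7
  ⇒ ω_r¹/ω_s¹ = -3/7
Stage 2: N_ring = 36 + 2·16 = 68
Stage 2: 36(ω_s−ω_c) = −68(ω_r−ω_c),  ω_c=0, ω_s=1
Stage 2: ω_r = 0 − (36/68)(1−0) = -9/17
  ⇒ ω_r²/ω_s² = -9/17
Coupling ω_s² = ω_r¹ ⇒ overall = -3/7 × -9/17 = 27/119

27/119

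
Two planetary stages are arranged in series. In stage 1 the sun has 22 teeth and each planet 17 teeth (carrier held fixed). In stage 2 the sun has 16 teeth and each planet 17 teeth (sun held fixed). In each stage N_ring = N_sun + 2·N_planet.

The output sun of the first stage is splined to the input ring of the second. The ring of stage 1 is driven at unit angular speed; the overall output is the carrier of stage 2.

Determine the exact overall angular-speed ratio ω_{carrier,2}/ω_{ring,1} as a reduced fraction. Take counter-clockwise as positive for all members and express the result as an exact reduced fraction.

-700/363

Stage 1: N_ring = 22 + 2·17 = 56
Stage 1: 22(ω_s−ω_c) = −56(ω_r−ω_c),  ω_c=0, ω_r=1
Stage 1: ω_s = 0 − (56/22)(1−0) = -28/11
  ⇒ ω_s¹/ω_r¹ = -28/11
Stage 2: N_ring = 16 + 2·17 = 50
Stage 2: 16(ω_s−ω_c) = −50(ω_r−ω_c),  ω_s=0, ω_r=1
Stage 2: 16(0−ω_c) = −50(1−ω_c)  ⇒  66ω_c = 50  ⇒  ω_c = 25/33
  ⇒ ω_c²/ω_r² = 25/33
Coupling ω_r² = ω_s¹ ⇒ overall = -28/11 × 25/33 = -700/363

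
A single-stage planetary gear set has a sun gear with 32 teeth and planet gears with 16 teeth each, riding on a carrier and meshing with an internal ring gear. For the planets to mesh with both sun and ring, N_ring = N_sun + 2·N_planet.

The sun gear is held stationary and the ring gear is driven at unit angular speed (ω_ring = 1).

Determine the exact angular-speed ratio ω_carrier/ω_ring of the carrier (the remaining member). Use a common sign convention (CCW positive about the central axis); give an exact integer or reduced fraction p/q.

2/3

N_ring = 32 + 2·16 = 64
32(ω_s−ω_c) = −64(ω_r−ω_c),  ω_s=0, ω_r=1
32(0−ω_c) = −64(1−ω_c)  ⇒  96ω_c = 64  ⇒  ω_c = 2/3
ω_c/ω_r = 2/3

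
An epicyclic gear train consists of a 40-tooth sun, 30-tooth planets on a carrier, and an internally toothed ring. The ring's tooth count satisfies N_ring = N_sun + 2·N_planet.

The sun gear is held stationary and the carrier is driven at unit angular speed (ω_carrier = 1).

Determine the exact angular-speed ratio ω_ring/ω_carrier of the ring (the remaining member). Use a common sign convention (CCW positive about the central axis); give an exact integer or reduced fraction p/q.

7/5

N_ring = 40 + 2·30 = 100
40(ω_s−ω_c) = −100(ω_r−ω_c),  ω_s=0, ω_c=1
ω_r = 1 − (40/100)(0−1) = 7/5
ω_r/ω_c = 7/5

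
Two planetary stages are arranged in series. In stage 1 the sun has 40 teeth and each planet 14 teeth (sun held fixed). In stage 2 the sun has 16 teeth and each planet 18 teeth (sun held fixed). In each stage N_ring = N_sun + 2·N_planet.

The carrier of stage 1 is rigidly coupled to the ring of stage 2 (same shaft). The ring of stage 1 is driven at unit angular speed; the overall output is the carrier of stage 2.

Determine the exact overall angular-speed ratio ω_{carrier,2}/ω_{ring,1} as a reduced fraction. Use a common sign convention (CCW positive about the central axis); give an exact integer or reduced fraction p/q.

13/27

Stage 1: N_ring = 40 + 2·14 = 68
Stage 1: 40(ω_s−ω_c) = −68(ω_r−ω_c),  ω_s=0, ω_r=1
Stage 1: 40(0−ω_c) = −68(1−ω_c)  ⇒  108ω_c = 68  ⇒  ω_c = 17/27
  ⇒ ω_c¹/ω_r¹ = 17/27
Stage 2: N_ring = 16 + 2·18 = 52
Stage 2: 16(ω_s−ω_c) = −52(ω_r−ω_c),  ω_s=0, ω_r=1
Stage 2: 16(0−ω_c) = −52(1−ω_c)  ⇒  68ω_c = 52  ⇒  ω_c = 13/17
  ⇒ ω_c²/ω_r² = 13/17
Coupling ω_r² = ω_c¹ ⇒ overall = 17/27 × 13/17 = 13/27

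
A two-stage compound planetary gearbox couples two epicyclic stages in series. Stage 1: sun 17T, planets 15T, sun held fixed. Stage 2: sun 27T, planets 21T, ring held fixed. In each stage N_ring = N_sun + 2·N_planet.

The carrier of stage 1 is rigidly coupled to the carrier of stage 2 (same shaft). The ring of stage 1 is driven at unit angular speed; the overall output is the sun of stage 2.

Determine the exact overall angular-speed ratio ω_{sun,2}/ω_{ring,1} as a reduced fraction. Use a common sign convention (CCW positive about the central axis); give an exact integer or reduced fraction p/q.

Stage 1: N_ring = 17 + 2·15 = 47
Stage 1: 17(ω_s−ω_c) = −47(ω_r−ω_c),  ω_s=0, ω_r=1
Stage 1: 17(0−ω_c) = −47(1−ω_c)  ⇒  64ω_c = 47  ⇒  ω_c = 47/64
  ⇒ ω_c¹/ω_r¹ = 47/64
Stage 2: N_ring = 27 + 2·21 = 69
Stage 2: 27(ω_s−ω_c) = −69(ω_r−ω_c),  ω_r=0, ω_c=1
Stage 2: ω_s = 1 − (69/27)(0−1) = 32/9
  ⇒ ω_s²/ω_c² = 32/9
Coupling ω_c² = ω_c¹ ⇒ overall = 47/64 × 32/9 = 47/18

47/18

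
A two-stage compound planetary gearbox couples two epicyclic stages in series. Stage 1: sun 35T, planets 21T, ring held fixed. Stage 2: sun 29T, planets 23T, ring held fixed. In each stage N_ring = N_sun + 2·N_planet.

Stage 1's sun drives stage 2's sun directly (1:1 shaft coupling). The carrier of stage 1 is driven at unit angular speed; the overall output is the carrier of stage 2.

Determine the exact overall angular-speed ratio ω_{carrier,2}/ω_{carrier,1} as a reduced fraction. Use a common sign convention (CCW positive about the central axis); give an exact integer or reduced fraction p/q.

58/65

Stage 1: N_ring = 35 + 2·21 = 77
Stage 1: 35(ω_s−ω_c) = −77(ω_r−ω_c),  ω_r=0, ω_c=1
Stage 1: ω_s = 1 − (77/35)(0−1) = 16/5
  ⇒ ω_s¹/ω_c¹ = 16/5
Stage 2: N_ring = 29 + 2·23 = 75
Stage 2: 29(ω_s−ω_c) = −75(ω_r−ω_c),  ω_r=0, ω_s=1
Stage 2: 29(1−ω_c) = −75(0−ω_c)  ⇒  104ω_c = 29  ⇒  ω_c = 29/104
  ⇒ ω_c²/ω_s² = 29/104
Coupling ω_s² = ω_s¹ ⇒ overall = 16/5 × 29/104 = 58/65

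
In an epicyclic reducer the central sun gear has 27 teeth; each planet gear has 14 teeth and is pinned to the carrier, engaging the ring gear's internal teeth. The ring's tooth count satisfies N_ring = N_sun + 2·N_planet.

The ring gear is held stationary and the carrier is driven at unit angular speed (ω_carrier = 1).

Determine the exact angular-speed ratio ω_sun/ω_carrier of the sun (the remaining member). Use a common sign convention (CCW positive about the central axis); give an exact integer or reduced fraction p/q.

82/27

N_ring = 27 + 2·14 = 55
27(ω_s−ω_c) = −55(ω_r−ω_c),  ω_r=0, ω_c=1
ω_s = 1 − (55/27)(0−1) = 82/27
ω_s/ω_c = 82/27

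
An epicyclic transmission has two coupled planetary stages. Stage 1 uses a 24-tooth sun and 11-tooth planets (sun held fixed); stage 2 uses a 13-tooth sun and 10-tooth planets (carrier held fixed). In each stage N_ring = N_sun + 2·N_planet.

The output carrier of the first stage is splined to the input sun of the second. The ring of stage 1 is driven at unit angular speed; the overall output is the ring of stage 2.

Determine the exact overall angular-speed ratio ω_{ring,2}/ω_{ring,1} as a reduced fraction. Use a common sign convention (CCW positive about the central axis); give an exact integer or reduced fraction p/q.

-299/1155

Stage 1: N_ring = 24 + 2·11 = 46
Stage 1: 24(ω_s−ω_c) = −46(ω_r−ω_c),  ω_s=0, ω_r=1
Stage 1: 24(0−ω_c) = −46(1−ω_c)  ⇒  70ω_c = 46  ⇒  ω_c = 23/35
  ⇒ ω_c¹/ω_r¹ = 23/35
Stage 2: N_ring = 13 + 2·10 = 33
Stage 2: 13(ω_s−ω_c) = −33(ω_r−ω_c),  ω_c=0, ω_s=1
Stage 2: ω_r = 0 − (13/33)(1−0) = -13/33
  ⇒ ω_r²/ω_s² = -13/33
Coupling ω_s² = ω_c¹ ⇒ overall = 23/35 × -13/33 = -299/1155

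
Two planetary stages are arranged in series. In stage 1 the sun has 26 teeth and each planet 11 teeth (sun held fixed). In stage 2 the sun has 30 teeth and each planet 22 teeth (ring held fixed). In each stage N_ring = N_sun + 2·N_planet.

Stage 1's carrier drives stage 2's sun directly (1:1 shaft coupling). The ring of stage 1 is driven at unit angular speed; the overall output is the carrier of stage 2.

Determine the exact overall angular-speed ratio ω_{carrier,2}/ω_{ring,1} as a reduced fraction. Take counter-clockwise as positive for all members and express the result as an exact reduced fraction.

Stage 1: N_ring = 26 + 2·11 = 48
Stage 1: 26(ω_s−ω_c) = −48(ω_r−ω_c),  ω_s=0, ω_r=1
Stage 1: 26(0−ω_c) = −48(1−ω_c)  ⇒  74ω_c = 48  ⇒  ω_c = 24/37
  ⇒ ω_c¹/ω_r¹ = 24/37
Stage 2: N_ring = 30 + 2·22 = 74
Stage 2: 30(ω_s−ω_c) = −74(ω_r−ω_c),  ω_r=0, ω_s=1
Stage 2: 30(1−ω_c) = −74(0−ω_c)  ⇒  104ω_c = 30  ⇒  ω_c = 15/52
  ⇒ ω_c²/ω_s² = 15/52
Coupling ω_s² = ω_c¹ ⇒ overall = 24/37 × 15/52 = 90/481

90/481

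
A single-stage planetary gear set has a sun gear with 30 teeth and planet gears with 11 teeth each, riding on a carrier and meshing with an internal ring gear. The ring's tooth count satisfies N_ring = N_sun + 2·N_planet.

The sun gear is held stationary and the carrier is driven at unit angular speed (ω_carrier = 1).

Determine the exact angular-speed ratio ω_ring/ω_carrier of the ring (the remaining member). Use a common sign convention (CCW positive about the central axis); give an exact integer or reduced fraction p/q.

41/26

N_ring = 30 + 2·11 = 52
30(ω_s−ω_c) = −52(ω_r−ω_c),  ω_s=0, ω_c=1
ω_r = 1 − (30/52)(0−1) = 41/26
ω_r/ω_c = 41/26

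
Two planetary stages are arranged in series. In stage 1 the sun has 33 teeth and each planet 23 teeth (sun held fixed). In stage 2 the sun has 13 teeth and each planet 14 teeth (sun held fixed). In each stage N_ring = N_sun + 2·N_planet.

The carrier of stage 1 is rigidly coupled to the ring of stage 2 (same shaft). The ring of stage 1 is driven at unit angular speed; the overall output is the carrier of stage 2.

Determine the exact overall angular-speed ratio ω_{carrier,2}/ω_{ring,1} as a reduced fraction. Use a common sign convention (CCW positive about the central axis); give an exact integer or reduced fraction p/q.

Stage 1: N_ring = 33 + 2·23 = 79
Stage 1: 33(ω_s−ω_c) = −79(ω_r−ω_c),  ω_s=0, ω_r=1
Stage 1: 33(0−ω_c) = −79(1−ω_c)  ⇒  112ω_c = 79  ⇒  ω_c = 79/112
  ⇒ ω_c¹/ω_r¹ = 79/112
Stage 2: N_ring = 13 + 2·14 = 41
Stage 2: 13(ω_s−ω_c) = −41(ω_r−ω_c),  ω_s=0, ω_r=1
Stage 2: 13(0−ω_c) = −41(1−ω_c)  ⇒  54ω_c = 41  ⇒  ω_c = 41/54
  ⇒ ω_c²/ω_r² = 41/54
Coupling ω_r² = ω_c¹ ⇒ overall = 79/112 × 41/54 = 3239/6048

3239/6048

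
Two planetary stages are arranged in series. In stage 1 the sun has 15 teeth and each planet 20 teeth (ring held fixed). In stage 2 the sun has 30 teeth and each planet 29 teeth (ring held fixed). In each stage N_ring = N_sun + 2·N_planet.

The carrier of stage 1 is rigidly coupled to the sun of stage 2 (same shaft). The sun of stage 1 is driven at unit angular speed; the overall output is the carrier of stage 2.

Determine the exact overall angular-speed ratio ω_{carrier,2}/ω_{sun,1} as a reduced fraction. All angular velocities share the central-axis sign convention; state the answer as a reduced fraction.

Stage 1: N_ring = 15 + 2·20 = 55
Stage 1: 15(ω_s−ω_c) = −55(ω_r−ω_c),  ω_r=0, ω_s=1
Stage 1: 15(1−ω_c) = −55(0−ω_c)  ⇒  70ω_c = 15  ⇒  ω_c = 3/14
  ⇒ ω_c¹/ω_s¹ = 3/14
Stage 2: N_ring = 30 + 2·29 = 88
Stage 2: 30(ω_s−ω_c) = −88(ω_r−ω_c),  ω_r=0, ω_s=1
Stage 2: 30(1−ω_c) = −88(0−ω_c)  ⇒  118ω_c = 30  ⇒  ω_c = 15/59
  ⇒ ω_c²/ω_s² = 15/59
Coupling ω_s² = ω_c¹ ⇒ overall = 3/14 × 15/59 = 45/826

45/826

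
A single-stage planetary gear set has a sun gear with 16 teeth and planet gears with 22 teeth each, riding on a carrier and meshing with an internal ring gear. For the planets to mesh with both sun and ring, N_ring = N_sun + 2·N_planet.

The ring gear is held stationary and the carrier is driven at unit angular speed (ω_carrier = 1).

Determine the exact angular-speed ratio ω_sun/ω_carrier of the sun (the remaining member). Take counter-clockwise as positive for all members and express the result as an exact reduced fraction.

N_ring = 16 + 2·22 = 60
16(ω_s−ω_c) = −60(ω_r−ω_c),  ω_r=0, ω_c=1
ω_s = 1 − (60/16)(0−1) = 19/4
ω_s/ω_c = 19/4

19/4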